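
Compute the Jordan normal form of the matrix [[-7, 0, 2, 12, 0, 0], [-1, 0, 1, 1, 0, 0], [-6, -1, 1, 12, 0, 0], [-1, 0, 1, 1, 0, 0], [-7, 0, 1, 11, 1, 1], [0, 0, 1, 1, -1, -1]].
The characteristic polynomial is det(xI - A) = x^5(x + 5), so the eigenvalues are -5 (algebraic multiplicity 1), 0 (algebraic multiplicity 5).

For λ = -5: algebraic multiplicity 1 gives one 1×1 block.

For λ = 0: rank(A) = 4, rank(A^2) = 2, rank(A^3) = 1. The eigenspace has dimension 6 - 4 = 2, so there are 2 Jordan blocks; the rank sequence gives block sizes [3, 2].

Assembling the blocks gives the Jordan form J above.

J = [[-5, 0, 0, 0, 0, 0], [0, 0, 1, 0, 0, 0], [0, 0, 0, 1, 0, 0], [0, 0, 0, 0, 0, 0], [0, 0, 0, 0, 0, 1], [0, 0, 0, 0, 0, 0]]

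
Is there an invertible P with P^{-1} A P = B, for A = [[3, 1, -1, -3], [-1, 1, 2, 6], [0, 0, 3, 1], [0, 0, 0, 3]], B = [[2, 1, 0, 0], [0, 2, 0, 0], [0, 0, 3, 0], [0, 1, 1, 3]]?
Yes.

Two matrices over a field are similar if and only if they have the same invariant factors.

Both A and B have characteristic polynomial (x - 3)^2(x - 2)^2 and minimal polynomial (x - 3)^2(x - 2)^2. Computing further, both have invariant factors (x - 3)^2(x - 2)^2. Hence A and B are similar.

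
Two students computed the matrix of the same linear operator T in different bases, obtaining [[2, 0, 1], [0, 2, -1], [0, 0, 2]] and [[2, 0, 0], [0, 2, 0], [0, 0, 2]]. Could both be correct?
Both have characteristic polynomial (x - 2)^3, but the minimal polynomial of A is (x - 2)^2 while the minimal polynomial of B is x - 2. The minimal polynomial is a similarity invariant, so A and B are not similar.

No.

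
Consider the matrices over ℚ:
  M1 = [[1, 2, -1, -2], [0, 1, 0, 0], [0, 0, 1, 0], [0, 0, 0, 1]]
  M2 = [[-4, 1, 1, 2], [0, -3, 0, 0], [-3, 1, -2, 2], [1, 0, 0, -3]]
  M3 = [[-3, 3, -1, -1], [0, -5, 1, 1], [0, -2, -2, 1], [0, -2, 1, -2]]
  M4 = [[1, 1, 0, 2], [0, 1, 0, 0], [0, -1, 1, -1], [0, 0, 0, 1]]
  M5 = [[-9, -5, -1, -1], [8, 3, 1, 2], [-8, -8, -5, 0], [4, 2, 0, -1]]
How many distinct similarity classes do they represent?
Characteristic polynomials: χ_{M1} = (x - 1)^4, χ_{M2} = (x + 3)^4, χ_{M3} = (x + 3)^4, χ_{M4} = (x - 1)^4, χ_{M5} = (x + 3)^4.

{M1}: invariant factors x - 1, x - 1, (x - 1)^2.

{M2, M3, M5}: invariant factors x + 3, (x + 3)^3.

{M4}: invariant factors (x - 1)^2, (x - 1)^2.

Matrices are similar if and only if their invariant-factor lists agree; the partition into similarity classes is {M1}, {M2, M3, M5}, {M4}.

3 classes: {M1}, {M2, M3, M5}, {M4}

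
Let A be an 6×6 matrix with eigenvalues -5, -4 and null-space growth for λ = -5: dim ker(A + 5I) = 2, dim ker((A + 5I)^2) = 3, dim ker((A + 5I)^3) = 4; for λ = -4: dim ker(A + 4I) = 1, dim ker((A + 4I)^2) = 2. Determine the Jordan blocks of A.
Jordan blocks: (-5, 3), (-5, 1), (-4, 2)

λ = -5: successive nullity increments [2, 1, 1] count blocks of size ≥ k; block sizes are [3, 1].
λ = -4: successive nullity increments [1, 1] count blocks of size ≥ k; block sizes are [2].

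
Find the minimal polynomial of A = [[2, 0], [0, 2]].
The characteristic polynomial factors as (x - 2)^2. The minimal polynomial is ∏(x - λ)^{k_λ} where k_λ is the size of the largest Jordan block at λ.

For λ = 2: rank(A - 2I) = 0, and the largest Jordan block has size 1 (the smallest k with rank((A - 2I)^k) = rank((A - 2I)^(k+1))).

So m_A(x) = x - 2.

m_A(x) = x - 2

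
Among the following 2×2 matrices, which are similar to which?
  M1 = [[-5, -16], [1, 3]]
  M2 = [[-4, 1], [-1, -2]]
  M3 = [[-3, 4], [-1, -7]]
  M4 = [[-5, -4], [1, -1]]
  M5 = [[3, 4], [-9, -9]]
Characteristic polynomials: χ_{M1} = (x + 1)^2, χ_{M2} = (x + 3)^2, χ_{M3} = (x + 5)^2, χ_{M4} = (x + 3)^2, χ_{M5} = (x + 3)^2.

{M1}: invariant factors (x + 1)^2.

{M2, M4, M5}: invariant factors (x + 3)^2.

{M3}: invariant factors (x + 5)^2.

Matrices are similar if and only if their invariant-factor lists agree; the partition into similarity classes is {M1}, {M2, M4, M5}, {M3}.

3 classes: {M1}, {M2, M4, M5}, {M3}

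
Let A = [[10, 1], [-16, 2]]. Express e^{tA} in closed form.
A has Jordan form J = [[6, 1], [0, 6]] with A = PJP^{-1}, so e^{tA} = P e^{tJ} P^{-1}.

For a Jordan block J_k(λ), e^{tJ_k(λ)} = e^{λt} · (I + tN + t^2 N^2/2! + ... + t^{k-1} N^{k-1}/(k-1)!) where N is the nilpotent superdiagonal part.

Assembling the blocks and conjugating back gives the entries of e^{tA} as shown above.

e^{tA} = [[(4*t + 1)*e^{6*t}, t*e^{6*t}], [-16*t*e^{6*t}, (1 - 4*t)*e^{6*t}]]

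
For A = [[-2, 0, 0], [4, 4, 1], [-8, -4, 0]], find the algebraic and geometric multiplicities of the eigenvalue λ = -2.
algebraic multiplicity 1, geometric multiplicity 1

The characteristic polynomial is (x - 2)^2(x + 2), so the factor x + 2 appears with exponent 1: the algebraic multiplicity is 1.

rank(A + 2I) = 2, so the eigenspace has dimension 3 - 2 = 1: the geometric multiplicity is 1.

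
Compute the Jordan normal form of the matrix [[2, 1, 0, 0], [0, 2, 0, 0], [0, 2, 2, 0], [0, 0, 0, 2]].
The characteristic polynomial is det(xI - A) = (x - 2)^4, so the eigenvalues are 2 (algebraic multiplicity 4).

For λ = 2: rank(A - 2I) = 1, rank((A - 2I)^2) = 0. The eigenspace has dimension 4 - 1 = 3, so there are 3 Jordan blocks; the rank sequence gives block sizes [2, 1, 1].

Assembling the blocks gives the Jordan form J above.

J = [[2, 1, 0, 0], [0, 2, 0, 0], [0, 0, 2, 0], [0, 0, 0, 2]]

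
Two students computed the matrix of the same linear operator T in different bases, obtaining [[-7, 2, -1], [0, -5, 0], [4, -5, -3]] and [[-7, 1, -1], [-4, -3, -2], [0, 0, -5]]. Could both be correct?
No.

Both have characteristic polynomial (x + 5)^3, but the minimal polynomial of A is (x + 5)^3 while the minimal polynomial of B is (x + 5)^2. The minimal polynomial is a similarity invariant, so A and B are not similar.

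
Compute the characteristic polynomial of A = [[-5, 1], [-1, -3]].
χ_A(x) = (x + 4)^2

xI - A = [[x + 5, -1], [1, x + 3]].

Expanding det(xI - A) along the first row:
det(xI - A) = + (x + 5)·det([[x + 3]]) - (-1)·det([[1]]).

Evaluating gives χ_A(x) = x^2 + 8x + 16 = (x + 4)^2.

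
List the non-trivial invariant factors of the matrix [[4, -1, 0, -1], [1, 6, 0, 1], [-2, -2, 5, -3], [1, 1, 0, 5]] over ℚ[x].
The Jordan structure of A has elementary divisors (x - 5)^3, (x - 5). Arranging the block sizes at each eigenvalue in decreasing order and taking row products gives the invariant factors.

Invariant factors (smallest first, each dividing the next): x - 5, (x - 5)^3.

Check: the last factor (x - 5)^3 is the minimal polynomial, and the product (x - 5)^4 is the characteristic polynomial.

x - 5, (x - 5)^3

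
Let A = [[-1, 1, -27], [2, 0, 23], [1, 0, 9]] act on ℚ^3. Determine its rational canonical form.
R = [[0, 0, 5], [1, 0, -16], [0, 1, 8]]

The invariant factors of A (the non-unit diagonal entries of the Smith normal form of xI - A over ℚ[x]) are (x - 5)(x^2 - 3x + 1), each dividing the next. The characteristic polynomial is their product, (x - 5)(x^2 - 3x + 1).

The rational canonical form is the block-diagonal matrix of companion matrices C(f_i):
R = [[0, 0, 5], [1, 0, -16], [0, 1, 8]].

Note the characteristic polynomial does not split into linear factors over ℚ, so A has no Jordan form over ℚ; the rational canonical form exists over any field.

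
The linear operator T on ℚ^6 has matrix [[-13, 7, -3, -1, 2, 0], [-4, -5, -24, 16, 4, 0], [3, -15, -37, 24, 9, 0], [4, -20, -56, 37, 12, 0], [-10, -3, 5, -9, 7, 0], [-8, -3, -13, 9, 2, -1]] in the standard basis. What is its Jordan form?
J = [[-5, 1, 0, 0, 0, 0], [0, -5, 1, 0, 0, 0], [0, 0, -5, 0, 0, 0], [0, 0, 0, -1, 0, 0], [0, 0, 0, 0, -1, 0], [0, 0, 0, 0, 0, 5]]

The characteristic polynomial is det(xI - A) = (x - 5)(x + 1)^2(x + 5)^3, so the eigenvalues are -5 (algebraic multiplicity 3), -1 (algebraic multiplicity 2), 5 (algebraic multiplicity 1).

For λ = -5: rank(A + 5I) = 5, rank((A + 5I)^2) = 4, rank((A + 5I)^3) = 3. The eigenspace has dimension 6 - 5 = 1, so there is 1 Jordan block; the rank sequence gives block sizes [3].

For λ = -1: rank(A + I) = 4. The eigenspace has dimension 6 - 4 = 2, so there are 2 Jordan blocks; the rank sequence gives block sizes [1, 1].

For λ = 5: algebraic multiplicity 1 gives one 1×1 block.

Assembling the blocks gives the Jordan form J above.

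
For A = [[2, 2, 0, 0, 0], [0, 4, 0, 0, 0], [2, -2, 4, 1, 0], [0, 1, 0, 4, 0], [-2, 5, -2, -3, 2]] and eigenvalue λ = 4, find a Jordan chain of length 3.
v_1 = [[1, 1, 0, 0, 2]]^T, v_2 = [[0, 0, 0, 1, -1]]^T, v_3 = [[0, 0, 1, 0, -1]]^T

We seek v_1 ∈ ker((A - 4I)^3) \ ker((A - 4I)^2), then set v_{i+1} = (A - 4I) v_i.

One such chain is v_1 = [[1, 1, 0, 0, 2]]^T, v_2 = [[0, 0, 0, 1, -1]]^T, v_3 = [[0, 0, 1, 0, -1]]^T. Check: (A - 4I) v_3 = [[0, 0, 0, 0, 0]]^T = 0.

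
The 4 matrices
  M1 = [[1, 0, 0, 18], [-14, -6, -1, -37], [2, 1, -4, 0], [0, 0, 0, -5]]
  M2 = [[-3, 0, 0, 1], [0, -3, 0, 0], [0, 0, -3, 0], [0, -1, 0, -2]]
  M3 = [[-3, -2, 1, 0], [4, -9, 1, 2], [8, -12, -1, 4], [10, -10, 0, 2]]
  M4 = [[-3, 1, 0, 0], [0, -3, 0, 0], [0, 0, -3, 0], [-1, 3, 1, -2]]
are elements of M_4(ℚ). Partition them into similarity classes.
Characteristic polynomials: χ_{M1} = (x - 1)(x + 5)^3, χ_{M2} = (x + 2)(x + 3)^3, χ_{M3} = (x + 2)(x + 3)^3, χ_{M4} = (x + 2)(x + 3)^3.

{M1}: invariant factors (x - 1)(x + 5)^3.

{M2, M3, M4}: invariant factors x + 3, (x + 2)(x + 3)^2.

Matrices are similar if and only if their invariant-factor lists agree; the partition into similarity classes is {M1}, {M2, M3, M4}.

2 classes: {M1}, {M2, M3, M4}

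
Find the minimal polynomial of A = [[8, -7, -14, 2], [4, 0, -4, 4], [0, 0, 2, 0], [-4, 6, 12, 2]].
The characteristic polynomial factors as (x - 6)(x - 2)^3. The minimal polynomial is ∏(x - λ)^{k_λ} where k_λ is the size of the largest Jordan block at λ.

For λ = 2: rank(A - 2I) = 2, and the largest Jordan block has size 2 (the smallest k with rank((A - 2I)^k) = rank((A - 2I)^(k+1))).
For λ = 6: rank(A - 6I) = 3, and the largest Jordan block has size 1 (the smallest k with rank((A - 6I)^k) = rank((A - 6I)^(k+1))).

So m_A(x) = (x - 6)(x - 2)^2.

m_A(x) = (x - 6)(x - 2)^2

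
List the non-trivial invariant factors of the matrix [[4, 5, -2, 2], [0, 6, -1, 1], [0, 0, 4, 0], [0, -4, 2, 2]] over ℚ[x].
x - 4, (x - 4)^3

The Jordan structure of A has elementary divisors (x - 4)^3, (x - 4). Arranging the block sizes at each eigenvalue in decreasing order and taking row products gives the invariant factors.

Invariant factors (smallest first, each dividing the next): x - 4, (x - 4)^3.

Check: the last factor (x - 4)^3 is the minimal polynomial, and the product (x - 4)^4 is the characteristic polynomial.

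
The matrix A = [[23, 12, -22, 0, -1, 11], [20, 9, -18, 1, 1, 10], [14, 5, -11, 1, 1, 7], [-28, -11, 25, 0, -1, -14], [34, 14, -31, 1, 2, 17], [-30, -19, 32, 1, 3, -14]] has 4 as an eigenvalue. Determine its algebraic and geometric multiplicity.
algebraic multiplicity 1, geometric multiplicity 1

The characteristic polynomial is (x - 4)(x - 1)^5, so the factor x - 4 appears with exponent 1: the algebraic multiplicity is 1.

rank(A - 4I) = 5, so the eigenspace has dimension 6 - 5 = 1: the geometric multiplicity is 1.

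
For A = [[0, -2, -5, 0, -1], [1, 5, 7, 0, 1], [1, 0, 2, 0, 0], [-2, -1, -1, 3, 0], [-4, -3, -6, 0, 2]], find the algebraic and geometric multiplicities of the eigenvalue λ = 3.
algebraic multiplicity 2, geometric multiplicity 1

The characteristic polynomial is (x - 3)^2(x - 2)^3, so the factor x - 3 appears with exponent 2: the algebraic multiplicity is 2.

rank(A - 3I) = 4, so the eigenspace has dimension 5 - 4 = 1: the geometric multiplicity is 1.

Since 1 < 2, A is not diagonalizable.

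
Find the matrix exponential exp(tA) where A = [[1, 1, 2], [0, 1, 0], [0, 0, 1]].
e^{tA} = [[e^{t}, t*e^{t}, 2*t*e^{t}], [0, e^{t}, 0], [0, 0, e^{t}]]

A has Jordan form J = [[1, 1, 0], [0, 1, 0], [0, 0, 1]] with A = PJP^{-1}, so e^{tA} = P e^{tJ} P^{-1}.

For a Jordan block J_k(λ), e^{tJ_k(λ)} = e^{λt} · (I + tN + t^2 N^2/2! + ... + t^{k-1} N^{k-1}/(k-1)!) where N is the nilpotent superdiagonal part.

Assembling the blocks and conjugating back gives the entries of e^{tA} as shown above.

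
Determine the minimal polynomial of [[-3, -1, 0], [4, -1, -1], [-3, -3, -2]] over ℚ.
The characteristic polynomial factors as (x + 2)^3. The minimal polynomial is ∏(x - λ)^{k_λ} where k_λ is the size of the largest Jordan block at λ.

For λ = -2: rank(A + 2I) = 2, and the largest Jordan block has size 3 (the smallest k with rank((A + 2I)^k) = rank((A + 2I)^(k+1))).

So m_A(x) = (x + 2)^3.

m_A(x) = (x + 2)^3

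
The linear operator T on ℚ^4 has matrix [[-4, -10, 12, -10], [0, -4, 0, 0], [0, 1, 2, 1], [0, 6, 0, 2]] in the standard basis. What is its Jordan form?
J = [[-4, 0, 0, 0], [0, -4, 0, 0], [0, 0, 2, 1], [0, 0, 0, 2]]

The characteristic polynomial is det(xI - A) = (x - 2)^2(x + 4)^2, so the eigenvalues are -4 (algebraic multiplicity 2), 2 (algebraic multiplicity 2).

For λ = -4: rank(A + 4I) = 2. The eigenspace has dimension 4 - 2 = 2, so there are 2 Jordan blocks; the rank sequence gives block sizes [1, 1].

For λ = 2: rank(A - 2I) = 3, rank((A - 2I)^2) = 2. The eigenspace has dimension 4 - 3 = 1, so there is 1 Jordan block; the rank sequence gives block sizes [2].

Assembling the blocks gives the Jordan form J above.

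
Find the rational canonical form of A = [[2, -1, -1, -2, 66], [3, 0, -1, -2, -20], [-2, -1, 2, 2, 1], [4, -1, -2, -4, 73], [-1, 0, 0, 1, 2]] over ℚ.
R = [[0, 0, 0, 0, 40], [1, 0, 0, 0, -20], [0, 1, 0, 0, -18], [0, 0, 1, 0, 9], [0, 0, 0, 1, 2]]

The invariant factors of A (the non-unit diagonal entries of the Smith normal form of xI - A over ℚ[x]) are (x - 2)^2(x + 2)(x^2 - 5), each dividing the next. The characteristic polynomial is their product, (x - 2)^2(x + 2)(x^2 - 5).

The rational canonical form is the block-diagonal matrix of companion matrices C(f_i):
R = [[0, 0, 0, 0, 40], [1, 0, 0, 0, -20], [0, 1, 0, 0, -18], [0, 0, 1, 0, 9], [0, 0, 0, 1, 2]].

Note the characteristic polynomial does not split into linear factors over ℚ, so A has no Jordan form over ℚ; the rational canonical form exists over any field.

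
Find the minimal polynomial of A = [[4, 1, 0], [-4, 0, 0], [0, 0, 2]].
m_A(x) = (x - 2)^2

The characteristic polynomial factors as (x - 2)^3. The minimal polynomial is ∏(x - λ)^{k_λ} where k_λ is the size of the largest Jordan block at λ.

For λ = 2: rank(A - 2I) = 1, and the largest Jordan block has size 2 (the smallest k with rank((A - 2I)^k) = rank((A - 2I)^(k+1))).

So m_A(x) = (x - 2)^2.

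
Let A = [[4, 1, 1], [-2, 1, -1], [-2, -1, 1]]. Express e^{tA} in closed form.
A has Jordan form J = [[2, 1, 0], [0, 2, 0], [0, 0, 2]] with A = PJP^{-1}, so e^{tA} = P e^{tJ} P^{-1}.

For a Jordan block J_k(λ), e^{tJ_k(λ)} = e^{λt} · (I + tN + t^2 N^2/2! + ... + t^{k-1} N^{k-1}/(k-1)!) where N is the nilpotent superdiagonal part.

Assembling the blocks and conjugating back gives the entries of e^{tA} as shown above.

e^{tA} = [[(2*t + 1)*e^{2*t}, t*e^{2*t}, t*e^{2*t}], [-2*t*e^{2*t}, (1 - t)*e^{2*t}, -t*e^{2*t}], [-2*t*e^{2*t}, -t*e^{2*t}, (1 - t)*e^{2*t}]]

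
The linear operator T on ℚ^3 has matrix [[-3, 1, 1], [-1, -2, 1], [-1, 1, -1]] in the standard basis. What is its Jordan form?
The characteristic polynomial is det(xI - A) = (x + 2)^3, so the eigenvalues are -2 (algebraic multiplicity 3).

For λ = -2: rank(A + 2I) = 2, rank((A + 2I)^2) = 1, rank((A + 2I)^3) = 0. The eigenspace has dimension 3 - 2 = 1, so there is 1 Jordan block; the rank sequence gives block sizes [3].

Assembling the blocks gives the Jordan form J above.

J = [[-2, 1, 0], [0, -2, 1], [0, 0, -2]]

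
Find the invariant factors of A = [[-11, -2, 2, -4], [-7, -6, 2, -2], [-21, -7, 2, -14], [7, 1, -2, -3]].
x + 5, (x + 4)^2(x + 5)

The Jordan structure of A has elementary divisors (x + 5), (x + 5), (x + 4)^2. Arranging the block sizes at each eigenvalue in decreasing order and taking row products gives the invariant factors.

Invariant factors (smallest first, each dividing the next): x + 5, (x + 4)^2(x + 5).

Check: the last factor (x + 4)^2(x + 5) is the minimal polynomial, and the product (x + 4)^2(x + 5)^2 is the characteristic polynomial.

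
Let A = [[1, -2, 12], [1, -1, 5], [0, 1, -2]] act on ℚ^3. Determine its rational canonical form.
The invariant factors of A (the non-unit diagonal entries of the Smith normal form of xI - A over ℚ[x]) are (x + 1)(x^2 + x - 5), each dividing the next. The characteristic polynomial is their product, (x + 1)(x^2 + x - 5).

The rational canonical form is the block-diagonal matrix of companion matrices C(f_i):
R = [[0, 0, 5], [1, 0, 4], [0, 1, -2]].

Note the characteristic polynomial does not split into linear factors over ℚ, so A has no Jordan form over ℚ; the rational canonical form exists over any field.

R = [[0, 0, 5], [1, 0, 4], [0, 1, -2]]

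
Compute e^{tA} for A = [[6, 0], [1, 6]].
e^{tA} = [[e^{6*t}, 0], [t*e^{6*t}, e^{6*t}]]

A has Jordan form J = [[6, 1], [0, 6]] with A = PJP^{-1}, so e^{tA} = P e^{tJ} P^{-1}.

For a Jordan block J_k(λ), e^{tJ_k(λ)} = e^{λt} · (I + tN + t^2 N^2/2! + ... + t^{k-1} N^{k-1}/(k-1)!) where N is the nilpotent superdiagonal part.

Assembling the blocks and conjugating back gives the entries of e^{tA} as shown above.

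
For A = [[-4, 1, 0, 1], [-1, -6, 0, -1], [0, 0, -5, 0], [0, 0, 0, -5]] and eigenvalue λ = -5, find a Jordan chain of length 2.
v_1 = [[0, 1, 0, 0]]^T, v_2 = [[1, -1, 0, 0]]^T

We seek v_1 ∈ ker((A + 5I)^2) \ ker(A + 5I), then set v_{i+1} = (A + 5I) v_i.

One such chain is v_1 = [[0, 1, 0, 0]]^T, v_2 = [[1, -1, 0, 0]]^T. Check: (A + 5I) v_2 = [[0, 0, 0, 0]]^T = 0.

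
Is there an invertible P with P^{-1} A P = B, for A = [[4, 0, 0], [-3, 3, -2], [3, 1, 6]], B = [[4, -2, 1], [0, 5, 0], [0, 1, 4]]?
No.

Both have characteristic polynomial (x - 5)(x - 4)^2, but the minimal polynomial of A is (x - 5)(x - 4) while the minimal polynomial of B is (x - 5)(x - 4)^2. The minimal polynomial is a similarity invariant, so A and B are not similar.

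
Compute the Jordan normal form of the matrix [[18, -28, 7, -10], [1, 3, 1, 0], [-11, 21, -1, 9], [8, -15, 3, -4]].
J = [[1, 0, 0, 0], [0, 5, 1, 0], [0, 0, 5, 1], [0, 0, 0, 5]]

The characteristic polynomial is det(xI - A) = (x - 5)^3(x - 1), so the eigenvalues are 1 (algebraic multiplicity 1), 5 (algebraic multiplicity 3).

For λ = 1: algebraic multiplicity 1 gives one 1×1 block.

For λ = 5: rank(A - 5I) = 3, rank((A - 5I)^2) = 2, rank((A - 5I)^3) = 1. The eigenspace has dimension 4 - 3 = 1, so there is 1 Jordan block; the rank sequence gives block sizes [3].

Assembling the blocks gives the Jordan form J above.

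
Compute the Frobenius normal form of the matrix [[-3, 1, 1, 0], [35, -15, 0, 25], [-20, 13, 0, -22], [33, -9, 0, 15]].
The invariant factors of A (the non-unit diagonal entries of the Smith normal form of xI - A over ℚ[x]) are (x - 3)(x + 4)(x^2 + 2x - 5), each dividing the next. The characteristic polynomial is their product, (x - 3)(x + 4)(x^2 + 2x - 5).

The rational canonical form is the block-diagonal matrix of companion matrices C(f_i):
R = [[0, 0, 0, -60], [1, 0, 0, 29], [0, 1, 0, 15], [0, 0, 1, -3]].

Note the characteristic polynomial does not split into linear factors over ℚ, so A has no Jordan form over ℚ; the rational canonical form exists over any field.

R = [[0, 0, 0, -60], [1, 0, 0, 29], [0, 1, 0, 15], [0, 0, 1, -3]]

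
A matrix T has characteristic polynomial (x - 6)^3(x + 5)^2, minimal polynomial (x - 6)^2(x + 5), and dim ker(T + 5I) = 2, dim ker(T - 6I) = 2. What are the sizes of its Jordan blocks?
Jordan blocks: (-5, 1), (-5, 1), (6, 2), (6, 1)

λ = -5: algebraic multiplicity 2 (exponent in χ_T), largest block size 1 (exponent in m_T), 2 blocks (geometric multiplicity). These force block sizes [1, 1].
λ = 6: algebraic multiplicity 3 (exponent in χ_T), largest block size 2 (exponent in m_T), 2 blocks (geometric multiplicity). These force block sizes [2, 1].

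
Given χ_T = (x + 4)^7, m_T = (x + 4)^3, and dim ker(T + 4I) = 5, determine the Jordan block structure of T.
Jordan blocks: (-4, 3), (-4, 1), (-4, 1), (-4, 1), (-4, 1)

λ = -4: algebraic multiplicity 7 (exponent in χ_T), largest block size 3 (exponent in m_T), 5 blocks (geometric multiplicity). These force block sizes [3, 1, 1, 1, 1].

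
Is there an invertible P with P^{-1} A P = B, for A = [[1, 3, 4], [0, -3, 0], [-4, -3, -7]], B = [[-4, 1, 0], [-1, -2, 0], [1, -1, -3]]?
Two matrices over a field are similar if and only if they have the same invariant factors.

Both A and B have characteristic polynomial (x + 3)^3 and minimal polynomial (x + 3)^2. Computing further, both have invariant factors x + 3, (x + 3)^2. Hence A and B are similar.

Yes.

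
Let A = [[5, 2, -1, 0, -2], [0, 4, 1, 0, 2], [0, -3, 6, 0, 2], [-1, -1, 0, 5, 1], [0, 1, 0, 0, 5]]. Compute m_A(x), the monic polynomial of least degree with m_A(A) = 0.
The characteristic polynomial factors as (x - 5)^5. The minimal polynomial is ∏(x - λ)^{k_λ} where k_λ is the size of the largest Jordan block at λ.

For λ = 5: rank(A - 5I) = 3, and the largest Jordan block has size 3 (the smallest k with rank((A - 5I)^k) = rank((A - 5I)^(k+1))).

So m_A(x) = (x - 5)^3.

m_A(x) = (x - 5)^3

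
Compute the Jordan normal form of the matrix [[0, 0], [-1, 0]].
J = [[0, 1], [0, 0]]

The characteristic polynomial is det(xI - A) = x^2, so the eigenvalues are 0 (algebraic multiplicity 2).

For λ = 0: rank(A) = 1, rank(A^2) = 0. The eigenspace has dimension 2 - 1 = 1, so there is 1 Jordan block; the rank sequence gives block sizes [2].

Assembling the blocks gives the Jordan form J above.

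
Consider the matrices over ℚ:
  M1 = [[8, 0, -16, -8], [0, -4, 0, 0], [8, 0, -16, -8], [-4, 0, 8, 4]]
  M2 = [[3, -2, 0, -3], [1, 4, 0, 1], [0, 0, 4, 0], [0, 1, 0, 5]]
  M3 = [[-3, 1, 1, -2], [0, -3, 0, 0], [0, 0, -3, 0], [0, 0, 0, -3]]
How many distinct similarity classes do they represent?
3 classes: {M1}, {M2}, {M3}

Characteristic polynomials: χ_{M1} = x^2(x + 4)^2, χ_{M2} = (x - 4)^4, χ_{M3} = (x + 3)^4.

{M1}: invariant factors x(x + 4), x(x + 4).

{M2}: invariant factors x - 4, (x - 4)^3.

{M3}: invariant factors x + 3, x + 3, (x + 3)^2.

Matrices are similar if and only if their invariant-factor lists agree; the partition into similarity classes is {M1}, {M2}, {M3}.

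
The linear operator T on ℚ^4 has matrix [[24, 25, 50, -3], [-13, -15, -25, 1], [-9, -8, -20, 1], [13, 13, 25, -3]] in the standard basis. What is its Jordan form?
J = [[-5, 1, 0, 0], [0, -5, 0, 0], [0, 0, -2, 1], [0, 0, 0, -2]]

The characteristic polynomial is det(xI - A) = (x + 2)^2(x + 5)^2, so the eigenvalues are -5 (algebraic multiplicity 2), -2 (algebraic multiplicity 2).

For λ = -5: rank(A + 5I) = 3, rank((A + 5I)^2) = 2. The eigenspace has dimension 4 - 3 = 1, so there is 1 Jordan block; the rank sequence gives block sizes [2].

For λ = -2: rank(A + 2I) = 3, rank((A + 2I)^2) = 2. The eigenspace has dimension 4 - 3 = 1, so there is 1 Jordan block; the rank sequence gives block sizes [2].

Assembling the blocks gives the Jordan form J above.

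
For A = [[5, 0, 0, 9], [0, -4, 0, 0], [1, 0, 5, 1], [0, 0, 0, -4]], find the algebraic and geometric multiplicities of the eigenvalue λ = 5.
algebraic multiplicity 2, geometric multiplicity 1

The characteristic polynomial is (x - 5)^2(x + 4)^2, so the factor x - 5 appears with exponent 2: the algebraic multiplicity is 2.

rank(A - 5I) = 3, so the eigenspace has dimension 4 - 3 = 1: the geometric multiplicity is 1.

Since 1 < 2, A is not diagonalizable.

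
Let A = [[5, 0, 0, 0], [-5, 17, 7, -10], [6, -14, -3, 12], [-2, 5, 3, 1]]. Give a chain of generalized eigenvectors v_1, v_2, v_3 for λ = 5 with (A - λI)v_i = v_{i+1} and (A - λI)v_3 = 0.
We seek v_1 ∈ ker((A - 5I)^3) \ ker((A - 5I)^2), then set v_{i+1} = (A - 5I) v_i.

One such chain is v_1 = [[0, -4, 5, -1]]^T, v_2 = [[0, -3, 4, -1]]^T, v_3 = [[0, 2, -2, 1]]^T. Check: (A - 5I) v_3 = [[0, 0, 0, 0]]^T = 0.

v_1 = [[0, -4, 5, -1]]^T, v_2 = [[0, -3, 4, -1]]^T, v_3 = [[0, 2, -2, 1]]^T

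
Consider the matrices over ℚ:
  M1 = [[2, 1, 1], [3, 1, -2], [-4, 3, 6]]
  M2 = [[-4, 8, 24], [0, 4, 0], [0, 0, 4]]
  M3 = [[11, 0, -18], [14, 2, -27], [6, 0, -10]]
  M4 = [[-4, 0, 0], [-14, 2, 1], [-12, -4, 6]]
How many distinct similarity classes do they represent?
Characteristic polynomials: χ_{M1} = (x - 3)^3, χ_{M2} = (x - 4)^2(x + 4), χ_{M3} = (x - 2)^2(x + 1), χ_{M4} = (x - 4)^2(x + 4).

{M1}: invariant factors (x - 3)^3.

{M2}: invariant factors x - 4, (x - 4)(x + 4).

{M3}: invariant factors (x - 2)^2(x + 1).

{M4}: invariant factors (x - 4)^2(x + 4).

Matrices are similar if and only if their invariant-factor lists agree; the partition into similarity classes is {M1}, {M2}, {M3}, {M4}.

4 classes: {M1}, {M2}, {M3}, {M4}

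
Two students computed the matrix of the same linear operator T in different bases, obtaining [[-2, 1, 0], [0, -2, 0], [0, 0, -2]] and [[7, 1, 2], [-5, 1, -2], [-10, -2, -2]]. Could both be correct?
No.

trace(A) = -6 but trace(B) = 6. The trace is a similarity invariant, so A and B are not similar.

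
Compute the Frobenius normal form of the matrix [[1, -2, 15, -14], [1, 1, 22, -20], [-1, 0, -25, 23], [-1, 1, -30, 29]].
R = [[0, 0, 0, 18], [1, 0, 0, -21], [0, 1, 0, 3], [0, 0, 1, 6]]

The invariant factors of A (the non-unit diagonal entries of the Smith normal form of xI - A over ℚ[x]) are (x - 6)(x^3 - 3x + 3), each dividing the next. The characteristic polynomial is their product, (x - 6)(x^3 - 3x + 3).

The rational canonical form is the block-diagonal matrix of companion matrices C(f_i):
R = [[0, 0, 0, 18], [1, 0, 0, -21], [0, 1, 0, 3], [0, 0, 1, 6]].

Note the characteristic polynomial does not split into linear factors over ℚ, so A has no Jordan form over ℚ; the rational canonical form exists over any field.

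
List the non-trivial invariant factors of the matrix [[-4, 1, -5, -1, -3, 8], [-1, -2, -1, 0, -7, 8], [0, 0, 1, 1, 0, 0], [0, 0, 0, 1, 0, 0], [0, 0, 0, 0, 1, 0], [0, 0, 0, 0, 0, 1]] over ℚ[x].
x - 1, x - 1, (x - 1)^2(x + 3)^2

The Jordan structure of A has elementary divisors (x + 3)^2, (x - 1)^2, (x - 1), (x - 1). Arranging the block sizes at each eigenvalue in decreasing order and taking row products gives the invariant factors.

Invariant factors (smallest first, each dividing the next): x - 1, x - 1, (x - 1)^2(x + 3)^2.

Check: the last factor (x - 1)^2(x + 3)^2 is the minimal polynomial, and the product (x - 1)^4(x + 3)^2 is the characteristic polynomial.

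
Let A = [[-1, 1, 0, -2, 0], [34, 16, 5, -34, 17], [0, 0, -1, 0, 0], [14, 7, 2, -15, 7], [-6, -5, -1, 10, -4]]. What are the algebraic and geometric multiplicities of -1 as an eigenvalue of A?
algebraic multiplicity 5, geometric multiplicity 2

The characteristic polynomial is (x + 1)^5, so the factor x + 1 appears with exponent 5: the algebraic multiplicity is 5.

rank(A + I) = 3, so the eigenspace has dimension 5 - 3 = 2: the geometric multiplicity is 2.

Since 2 < 5, A is not diagonalizable.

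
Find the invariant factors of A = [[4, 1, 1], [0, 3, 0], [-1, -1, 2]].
x - 3, (x - 3)^2

The Jordan structure of A has elementary divisors (x - 3)^2, (x - 3). Arranging the block sizes at each eigenvalue in decreasing order and taking row products gives the invariant factors.

Invariant factors (smallest first, each dividing the next): x - 3, (x - 3)^2.

Check: the last factor (x - 3)^2 is the minimal polynomial, and the product (x - 3)^3 is the characteristic polynomial.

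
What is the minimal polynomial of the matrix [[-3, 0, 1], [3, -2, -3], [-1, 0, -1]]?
The characteristic polynomial factors as (x + 2)^3. The minimal polynomial is ∏(x - λ)^{k_λ} where k_λ is the size of the largest Jordan block at λ.

For λ = -2: rank(A + 2I) = 1, and the largest Jordan block has size 2 (the smallest k with rank((A + 2I)^k) = rank((A + 2I)^(k+1))).

So m_A(x) = (x + 2)^2.

m_A(x) = (x + 2)^2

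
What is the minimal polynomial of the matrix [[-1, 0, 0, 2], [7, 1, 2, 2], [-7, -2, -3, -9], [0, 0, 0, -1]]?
m_A(x) = (x + 1)^2

The characteristic polynomial factors as (x + 1)^4. The minimal polynomial is ∏(x - λ)^{k_λ} where k_λ is the size of the largest Jordan block at λ.

For λ = -1: rank(A + I) = 2, and the largest Jordan block has size 2 (the smallest k with rank((A + I)^k) = rank((A + I)^(k+1))).

So m_A(x) = (x + 1)^2.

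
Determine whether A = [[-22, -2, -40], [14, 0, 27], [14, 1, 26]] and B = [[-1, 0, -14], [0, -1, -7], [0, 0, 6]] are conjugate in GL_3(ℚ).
No.

Both have characteristic polynomial (x - 6)(x + 1)^2, but the minimal polynomial of A is (x - 6)(x + 1)^2 while the minimal polynomial of B is (x - 6)(x + 1). The minimal polynomial is a similarity invariant, so A and B are not similar.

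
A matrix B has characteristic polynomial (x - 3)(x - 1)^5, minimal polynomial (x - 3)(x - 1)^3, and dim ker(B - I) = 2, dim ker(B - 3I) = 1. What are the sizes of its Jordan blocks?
Jordan blocks: (1, 3), (1, 2), (3, 1)

λ = 1: algebraic multiplicity 5 (exponent in χ_B), largest block size 3 (exponent in m_B), 2 blocks (geometric multiplicity). These force block sizes [3, 2].
λ = 3: algebraic multiplicity 1 (exponent in χ_B), largest block size 1 (exponent in m_B), 1 block (geometric multiplicity). This forces block sizes [1].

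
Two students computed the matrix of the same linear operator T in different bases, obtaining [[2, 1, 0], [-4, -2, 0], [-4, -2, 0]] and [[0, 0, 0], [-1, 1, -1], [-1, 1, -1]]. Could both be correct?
Yes.

Two matrices over a field are similar if and only if they have the same invariant factors.

Both A and B have characteristic polynomial x^3 and minimal polynomial x^2. Computing further, both have invariant factors x, x^2. Hence A and B are similar.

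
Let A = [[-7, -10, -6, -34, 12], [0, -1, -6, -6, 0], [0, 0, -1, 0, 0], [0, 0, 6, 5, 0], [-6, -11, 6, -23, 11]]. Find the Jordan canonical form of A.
J = [[-1, 1, 0, 0, 0], [0, -1, 0, 0, 0], [0, 0, -1, 0, 0], [0, 0, 0, 5, 0], [0, 0, 0, 0, 5]]

The characteristic polynomial is det(xI - A) = (x - 5)^2(x + 1)^3, so the eigenvalues are -1 (algebraic multiplicity 3), 5 (algebraic multiplicity 2).

For λ = -1: rank(A + I) = 3, rank((A + I)^2) = 2. The eigenspace has dimension 5 - 3 = 2, so there are 2 Jordan blocks; the rank sequence gives block sizes [2, 1].

For λ = 5: rank(A - 5I) = 3. The eigenspace has dimension 5 - 3 = 2, so there are 2 Jordan blocks; the rank sequence gives block sizes [1, 1].

Assembling the blocks gives the Jordan form J above.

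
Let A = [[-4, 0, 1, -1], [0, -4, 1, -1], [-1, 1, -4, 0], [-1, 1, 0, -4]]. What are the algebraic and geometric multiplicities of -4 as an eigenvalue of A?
algebraic multiplicity 4, geometric multiplicity 2

The characteristic polynomial is (x + 4)^4, so the factor x + 4 appears with exponent 4: the algebraic multiplicity is 4.

rank(A + 4I) = 2, so the eigenspace has dimension 4 - 2 = 2: the geometric multiplicity is 2.

Since 2 < 4, A is not diagonalizable.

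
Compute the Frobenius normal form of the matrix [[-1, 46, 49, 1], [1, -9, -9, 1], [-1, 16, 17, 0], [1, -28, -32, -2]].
R = [[0, 0, 0, 25], [1, 0, 0, -10], [0, 1, 0, 1], [0, 0, 1, 5]]

The invariant factors of A (the non-unit diagonal entries of the Smith normal form of xI - A over ℚ[x]) are (x - 5)(x^3 - x + 5), each dividing the next. The characteristic polynomial is their product, (x - 5)(x^3 - x + 5).

The rational canonical form is the block-diagonal matrix of companion matrices C(f_i):
R = [[0, 0, 0, 25], [1, 0, 0, -10], [0, 1, 0, 1], [0, 0, 1, 5]].

Note the characteristic polynomial does not split into linear factors over ℚ, so A has no Jordan form over ℚ; the rational canonical form exists over any field.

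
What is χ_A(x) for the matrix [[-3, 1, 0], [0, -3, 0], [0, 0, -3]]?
xI - A = [[x + 3, -1, 0], [0, x + 3, 0], [0, 0, x + 3]].

Expanding det(xI - A) along the first row:
det(xI - A) = + (x + 3)·det([[x + 3, 0], [0, x + 3]]) - (-1)·det([[0, 0], [0, x + 3]]) + (0)·det([[0, x + 3], [0, 0]]).

Evaluating gives χ_A(x) = x^3 + 9x^2 + 27x + 27 = (x + 3)^3.

χ_A(x) = (x + 3)^3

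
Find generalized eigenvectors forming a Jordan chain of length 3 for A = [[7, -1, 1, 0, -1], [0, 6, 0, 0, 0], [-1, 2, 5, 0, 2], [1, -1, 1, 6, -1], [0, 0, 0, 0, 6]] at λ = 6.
v_1 = [[2, 2, -2, 1, -1]]^T, v_2 = [[-1, 0, 2, -1, 0]]^T, v_3 = [[1, 0, -1, 1, 0]]^T

We seek v_1 ∈ ker((A - 6I)^3) \ ker((A - 6I)^2), then set v_{i+1} = (A - 6I) v_i.

One such chain is v_1 = [[2, 2, -2, 1, -1]]^T, v_2 = [[-1, 0, 2, -1, 0]]^T, v_3 = [[1, 0, -1, 1, 0]]^T. Check: (A - 6I) v_3 = [[0, 0, 0, 0, 0]]^T = 0.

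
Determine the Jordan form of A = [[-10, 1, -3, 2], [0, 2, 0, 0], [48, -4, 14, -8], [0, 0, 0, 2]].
The characteristic polynomial is det(xI - A) = (x - 2)^4, so the eigenvalues are 2 (algebraic multiplicity 4).

For λ = 2: rank(A - 2I) = 1, rank((A - 2I)^2) = 0. The eigenspace has dimension 4 - 1 = 3, so there are 3 Jordan blocks; the rank sequence gives block sizes [2, 1, 1].

Assembling the blocks gives the Jordan form J above.

J = [[2, 1, 0, 0], [0, 2, 0, 0], [0, 0, 2, 0], [0, 0, 0, 2]]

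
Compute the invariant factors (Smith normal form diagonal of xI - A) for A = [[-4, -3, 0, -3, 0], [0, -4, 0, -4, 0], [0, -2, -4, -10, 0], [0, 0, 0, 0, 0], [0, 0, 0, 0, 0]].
The Jordan structure of A has elementary divisors (x + 4)^2, (x + 4), x, x. Arranging the block sizes at each eigenvalue in decreasing order and taking row products gives the invariant factors.

Invariant factors (smallest first, each dividing the next): x(x + 4), x(x + 4)^2.

Check: the last factor x(x + 4)^2 is the minimal polynomial, and the product x^2(x + 4)^3 is the characteristic polynomial.

x(x + 4), x(x + 4)^2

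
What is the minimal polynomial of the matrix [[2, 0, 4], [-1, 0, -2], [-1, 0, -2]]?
The characteristic polynomial factors as x^3. The minimal polynomial is ∏(x - λ)^{k_λ} where k_λ is the size of the largest Jordan block at λ.

For λ = 0: rank(A) = 1, and the largest Jordan block has size 2 (the smallest k with rank(A^k) = rank(A^(k+1))).

So m_A(x) = x^2.

m_A(x) = x^2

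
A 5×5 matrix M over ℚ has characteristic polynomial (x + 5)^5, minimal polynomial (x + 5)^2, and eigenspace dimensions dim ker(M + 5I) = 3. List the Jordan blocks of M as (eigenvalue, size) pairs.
λ = -5: algebraic multiplicity 5 (exponent in χ_M), largest block size 2 (exponent in m_M), 3 blocks (geometric multiplicity). These force block sizes [2, 2, 1].

Jordan blocks: (-5, 2), (-5, 2), (-5, 1)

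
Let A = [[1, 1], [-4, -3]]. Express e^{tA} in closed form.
A has Jordan form J = [[-1, 1], [0, -1]] with A = PJP^{-1}, so e^{tA} = P e^{tJ} P^{-1}.

For a Jordan block J_k(λ), e^{tJ_k(λ)} = e^{λt} · (I + tN + t^2 N^2/2! + ... + t^{k-1} N^{k-1}/(k-1)!) where N is the nilpotent superdiagonal part.

Assembling the blocks and conjugating back gives the entries of e^{tA} as shown above.

e^{tA} = [[(2*t + 1)*e^{-t}, t*e^{-t}], [-4*t*e^{-t}, (1 - 2*t)*e^{-t}]]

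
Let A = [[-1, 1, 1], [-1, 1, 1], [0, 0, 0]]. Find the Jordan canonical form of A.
The characteristic polynomial is det(xI - A) = x^3, so the eigenvalues are 0 (algebraic multiplicity 3).

For λ = 0: rank(A) = 1, rank(A^2) = 0. The eigenspace has dimension 3 - 1 = 2, so there are 2 Jordan blocks; the rank sequence gives block sizes [2, 1].

Assembling the blocks gives the Jordan form J above.

J = [[0, 1, 0], [0, 0, 0], [0, 0, 0]]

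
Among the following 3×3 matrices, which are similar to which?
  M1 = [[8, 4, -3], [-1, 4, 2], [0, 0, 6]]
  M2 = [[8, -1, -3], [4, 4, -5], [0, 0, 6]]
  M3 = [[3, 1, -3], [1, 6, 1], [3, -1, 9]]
Characteristic polynomials: χ_{M1} = (x - 6)^3, χ_{M2} = (x - 6)^3, χ_{M3} = (x - 6)^3.

{M1, M2, M3}: invariant factors (x - 6)^3.

Matrices are similar if and only if their invariant-factor lists agree; the partition into similarity classes is {M1, M2, M3}.

1 class: {M1, M2, M3}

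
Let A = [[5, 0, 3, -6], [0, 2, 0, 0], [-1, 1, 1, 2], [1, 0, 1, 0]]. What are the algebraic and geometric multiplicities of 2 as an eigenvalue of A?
algebraic multiplicity 4, geometric multiplicity 2

The characteristic polynomial is (x - 2)^4, so the factor x - 2 appears with exponent 4: the algebraic multiplicity is 4.

rank(A - 2I) = 2, so the eigenspace has dimension 4 - 2 = 2: the geometric multiplicity is 2.

Since 2 < 4, A is not diagonalizable.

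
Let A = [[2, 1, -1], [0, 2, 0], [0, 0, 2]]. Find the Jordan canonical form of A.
J = [[2, 1, 0], [0, 2, 0], [0, 0, 2]]

The characteristic polynomial is det(xI - A) = (x - 2)^3, so the eigenvalues are 2 (algebraic multiplicity 3).

For λ = 2: rank(A - 2I) = 1, rank((A - 2I)^2) = 0. The eigenspace has dimension 3 - 1 = 2, so there are 2 Jordan blocks; the rank sequence gives block sizes [2, 1].

Assembling the blocks gives the Jordan form J above.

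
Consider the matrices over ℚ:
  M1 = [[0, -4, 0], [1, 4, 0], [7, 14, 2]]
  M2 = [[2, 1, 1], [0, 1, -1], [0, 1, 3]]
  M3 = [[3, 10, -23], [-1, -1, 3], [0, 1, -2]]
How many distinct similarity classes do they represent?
2 classes: {M1, M2}, {M3}

Characteristic polynomials: χ_{M1} = (x - 2)^3, χ_{M2} = (x - 2)^3, χ_{M3} = x^3.

{M1, M2}: invariant factors x - 2, (x - 2)^2.

{M3}: invariant factors x^3.

Matrices are similar if and only if their invariant-factor lists agree; the partition into similarity classes is {M1, M2}, {M3}.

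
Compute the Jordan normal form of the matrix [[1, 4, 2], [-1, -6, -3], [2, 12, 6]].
J = [[0, 1, 0], [0, 0, 0], [0, 0, 1]]

The characteristic polynomial is det(xI - A) = x^2(x - 1), so the eigenvalues are 0 (algebraic multiplicity 2), 1 (algebraic multiplicity 1).

For λ = 0: rank(A) = 2, rank(A^2) = 1. The eigenspace has dimension 3 - 2 = 1, so there is 1 Jordan block; the rank sequence gives block sizes [2].

For λ = 1: algebraic multiplicity 1 gives one 1×1 block.

Assembling the blocks gives the Jordan form J above.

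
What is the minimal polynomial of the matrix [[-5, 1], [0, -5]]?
The characteristic polynomial factors as (x + 5)^2. The minimal polynomial is ∏(x - λ)^{k_λ} where k_λ is the size of the largest Jordan block at λ.

For λ = -5: rank(A + 5I) = 1, and the largest Jordan block has size 2 (the smallest k with rank((A + 5I)^k) = rank((A + 5I)^(k+1))).

So m_A(x) = (x + 5)^2.

m_A(x) = (x + 5)^2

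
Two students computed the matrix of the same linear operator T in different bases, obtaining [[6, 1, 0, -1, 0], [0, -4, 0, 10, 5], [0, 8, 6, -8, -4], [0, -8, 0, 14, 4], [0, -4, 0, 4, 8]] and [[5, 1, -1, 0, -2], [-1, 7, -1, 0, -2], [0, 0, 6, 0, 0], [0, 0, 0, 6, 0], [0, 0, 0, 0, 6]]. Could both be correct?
No.

Both have characteristic polynomial (x - 6)^5, but the minimal polynomial of A is (x - 6)^3 while the minimal polynomial of B is (x - 6)^2. The minimal polynomial is a similarity invariant, so A and B are not similar.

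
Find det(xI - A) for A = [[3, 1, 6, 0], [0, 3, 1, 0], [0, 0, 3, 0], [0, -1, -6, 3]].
χ_A(x) = (x - 3)^4

xI - A = [[x - 3, -1, -6, 0], [0, x - 3, -1, 0], [0, 0, x - 3, 0], [0, 1, 6, x - 3]].

Expanding det(xI - A) along the first row:
det(xI - A) = + (x - 3)·det([[x - 3, -1, 0], [0, x - 3, 0], [1, 6, x - 3]]) - (-1)·det([[0, -1, 0], [0, x - 3, 0], [0, 6, x - 3]]) + (-6)·det([[0, x - 3, 0], [0, 0, 0], [0, 1, x - 3]]) - (0)·det([[0, x - 3, -1], [0, 0, x - 3], [0, 1, 6]]).

Evaluating gives χ_A(x) = x^4 - 12x^3 + 54x^2 - 108x + 81 = (x - 3)^4.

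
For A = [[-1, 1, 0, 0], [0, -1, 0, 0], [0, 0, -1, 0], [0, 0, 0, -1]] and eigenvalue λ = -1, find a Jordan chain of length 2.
v_1 = [[0, 1, 1, 1]]^T, v_2 = [[1, 0, 0, 0]]^T

We seek v_1 ∈ ker((A + I)^2) \ ker(A + I), then set v_{i+1} = (A + I) v_i.

One such chain is v_1 = [[0, 1, 1, 1]]^T, v_2 = [[1, 0, 0, 0]]^T. Check: (A + I) v_2 = [[0, 0, 0, 0]]^T = 0.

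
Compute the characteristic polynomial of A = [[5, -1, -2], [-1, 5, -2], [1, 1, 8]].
χ_A(x) = (x - 6)^3

xI - A = [[x - 5, 1, 2], [1, x - 5, 2], [-1, -1, x - 8]].

Expanding det(xI - A) along the first row:
det(xI - A) = + (x - 5)·det([[x - 5, 2], [-1, x - 8]]) - (1)·det([[1, 2], [-1, x - 8]]) + (2)·det([[1, x - 5], [-1, -1]]).

Evaluating gives χ_A(x) = x^3 - 18x^2 + 108x - 216 = (x - 6)^3.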